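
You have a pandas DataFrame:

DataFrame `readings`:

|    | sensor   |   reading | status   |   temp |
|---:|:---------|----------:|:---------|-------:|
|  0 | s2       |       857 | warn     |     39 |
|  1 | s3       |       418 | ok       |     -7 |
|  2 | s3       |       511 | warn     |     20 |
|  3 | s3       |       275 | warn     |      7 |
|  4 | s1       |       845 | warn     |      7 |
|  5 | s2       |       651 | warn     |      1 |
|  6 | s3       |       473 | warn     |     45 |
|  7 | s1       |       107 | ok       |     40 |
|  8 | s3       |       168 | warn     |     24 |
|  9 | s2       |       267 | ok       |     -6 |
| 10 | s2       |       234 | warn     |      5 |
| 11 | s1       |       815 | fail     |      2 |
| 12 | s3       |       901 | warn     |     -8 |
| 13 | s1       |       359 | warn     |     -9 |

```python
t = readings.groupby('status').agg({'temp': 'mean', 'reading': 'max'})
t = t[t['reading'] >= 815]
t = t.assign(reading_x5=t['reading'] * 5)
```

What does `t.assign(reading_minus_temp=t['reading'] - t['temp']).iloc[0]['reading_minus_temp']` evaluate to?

813.0

group by status: mean(temp), max(reading):
        temp  reading
status               
fail     2.0      815
ok       9.0      418
warn    13.1      901
filter rows where reading >= 815:
        temp  reading
status               
fail     2.0      815
warn    13.1      901
add column reading_x5 = t['reading'] * 5:
        temp  reading  reading_x5
status                           
fail     2.0      815        4075
warn    13.1      901        4505
add column reading_minus_temp = t['reading'] - t['temp']:
        temp  reading  reading_x5  reading_minus_temp
status                                               
fail     2.0      815        4075               813.0
warn    13.1      901        4505               887.9
Reading off the value at position 0, column 'reading_minus_temp', we get 813.0.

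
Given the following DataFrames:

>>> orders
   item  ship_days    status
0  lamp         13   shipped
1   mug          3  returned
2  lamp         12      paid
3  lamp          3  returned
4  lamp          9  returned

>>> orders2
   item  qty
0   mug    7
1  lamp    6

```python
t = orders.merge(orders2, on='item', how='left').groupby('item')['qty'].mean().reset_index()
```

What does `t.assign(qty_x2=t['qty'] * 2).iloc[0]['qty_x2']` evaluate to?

12.0

merge on 'item' (how='left') → 5 rows:
   item  ship_days    status  qty
0  lamp         13   shipped    6
1   mug          3  returned    7
2  lamp         12      paid    6
3  lamp          3  returned    6
4  lamp          9  returned    6
group by item, mean of qty:
item
lamp    6.0
mug     7.0
Name: qty, dtype: float64
reset_index():
   item  qty
0  lamp  6.0
1   mug  7.0
add column qty_x2 = t['qty'] * 2:
   item  qty  qty_x2
0  lamp  6.0    12.0
1   mug  7.0    14.0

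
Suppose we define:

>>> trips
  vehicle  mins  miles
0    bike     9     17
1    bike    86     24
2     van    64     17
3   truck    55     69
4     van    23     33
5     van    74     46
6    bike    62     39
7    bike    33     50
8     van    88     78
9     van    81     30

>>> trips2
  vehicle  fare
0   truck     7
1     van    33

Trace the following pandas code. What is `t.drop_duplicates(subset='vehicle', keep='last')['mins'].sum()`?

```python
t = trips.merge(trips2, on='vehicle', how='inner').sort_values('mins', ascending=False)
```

merge on 'vehicle' (how='inner') → 6 rows:
  vehicle  mins  miles  fare
0     van    64     17    33
1   truck    55     69     7
2     van    23     33    33
3     van    74     46    33
4     van    88     78    33
5     van    81     30    33
sort by mins descending:
  vehicle  mins  miles  fare
4     van    88     78    33
5     van    81     30    33
3     van    74     46    33
0     van    64     17    33
1   truck    55     69     7
2     van    23     33    33
drop duplicate vehicle (keep=last):
  vehicle  mins  miles  fare
1   truck    55     69     7
2     van    23     33    33
The sum of column 'mins' is 78.

78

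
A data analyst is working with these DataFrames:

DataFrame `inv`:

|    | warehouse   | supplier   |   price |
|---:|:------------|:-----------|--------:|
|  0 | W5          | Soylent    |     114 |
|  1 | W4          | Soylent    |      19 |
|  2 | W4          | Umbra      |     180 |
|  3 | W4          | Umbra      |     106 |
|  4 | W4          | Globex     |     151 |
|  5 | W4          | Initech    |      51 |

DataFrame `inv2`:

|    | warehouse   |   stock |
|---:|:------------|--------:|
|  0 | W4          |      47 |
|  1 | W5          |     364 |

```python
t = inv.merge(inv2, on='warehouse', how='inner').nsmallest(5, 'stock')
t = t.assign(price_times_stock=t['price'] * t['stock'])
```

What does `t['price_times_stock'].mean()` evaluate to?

merge on 'warehouse' (how='inner') → 6 rows:
  warehouse supplier  price  stock
0        W5  Soylent    114    364
1        W4  Soylent     19     47
2        W4    Umbra    180     47
3        W4    Umbra    106     47
4        W4   Globex    151     47
5        W4  Initech     51     47
take 5 rows with smallest stock:
  warehouse supplier  price  stock
1        W4  Soylent     19     47
2        W4    Umbra    180     47
3        W4    Umbra    106     47
4        W4   Globex    151     47
5        W4  Initech     51     47
add column price_times_stock = t['price'] * t['stock']:
  warehouse supplier  price  stock  price_times_stock
1        W4  Soylent     19     47                893
2        W4    Umbra    180     47               8460
3        W4    Umbra    106     47               4982
4        W4   Globex    151     47               7097
5        W4  Initech     51     47               2397
mean of column 'price_times_stock' → 4765.8

4765.8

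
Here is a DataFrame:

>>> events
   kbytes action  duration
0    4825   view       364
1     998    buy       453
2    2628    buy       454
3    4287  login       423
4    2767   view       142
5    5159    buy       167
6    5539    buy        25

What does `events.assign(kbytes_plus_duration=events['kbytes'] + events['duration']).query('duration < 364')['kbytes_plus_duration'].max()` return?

5564

add column kbytes_plus_duration = events['kbytes'] + events['duration']:
   kbytes action  duration  kbytes_plus_duration
0    4825   view       364                  5189
1     998    buy       453                  1451
2    2628    buy       454                  3082
3    4287  login       423                  4710
4    2767   view       142                  2909
5    5159    buy       167                  5326
6    5539    buy        25                  5564
filter rows where duration < 364:
   kbytes action  duration  kbytes_plus_duration
4    2767   view       142                  2909
5    5159    buy       167                  5326
6    5539    buy        25                  5564
Hence 5564.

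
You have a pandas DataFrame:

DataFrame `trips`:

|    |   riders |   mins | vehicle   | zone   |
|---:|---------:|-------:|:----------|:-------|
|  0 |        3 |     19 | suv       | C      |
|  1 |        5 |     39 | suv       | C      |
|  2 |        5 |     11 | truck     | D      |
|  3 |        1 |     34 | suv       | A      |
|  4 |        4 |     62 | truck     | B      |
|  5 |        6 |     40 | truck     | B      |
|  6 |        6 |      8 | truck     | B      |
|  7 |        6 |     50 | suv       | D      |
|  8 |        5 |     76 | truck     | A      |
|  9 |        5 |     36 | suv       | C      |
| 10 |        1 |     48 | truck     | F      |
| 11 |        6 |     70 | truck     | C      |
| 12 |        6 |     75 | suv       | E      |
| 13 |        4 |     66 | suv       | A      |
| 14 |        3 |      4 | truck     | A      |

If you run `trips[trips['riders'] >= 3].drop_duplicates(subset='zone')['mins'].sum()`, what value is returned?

filter rows where riders >= 3:
    riders  mins vehicle zone
0        3    19     suv    C
1        5    39     suv    C
2        5    11   truck    D
4        4    62   truck    B
5        6    40   truck    B
6        6     8   truck    B
7        6    50     suv    D
8        5    76   truck    A
9        5    36     suv    C
11       6    70   truck    C
12       6    75     suv    E
13       4    66     suv    A
14       3     4   truck    A
drop duplicate zone (keep=first):
    riders  mins vehicle zone
0        3    19     suv    C
2        5    11   truck    D
4        4    62   truck    B
8        5    76   truck    A
12       6    75     suv    E
The sum of column 'mins' is 243.

243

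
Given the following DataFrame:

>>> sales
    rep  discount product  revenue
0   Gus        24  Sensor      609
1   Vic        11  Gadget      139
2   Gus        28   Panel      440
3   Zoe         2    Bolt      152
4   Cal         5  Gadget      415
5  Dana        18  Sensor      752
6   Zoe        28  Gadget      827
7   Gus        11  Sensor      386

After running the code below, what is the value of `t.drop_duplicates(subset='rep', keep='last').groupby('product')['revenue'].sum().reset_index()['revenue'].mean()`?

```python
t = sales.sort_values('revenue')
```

1371.0

sort by revenue:
    rep  discount product  revenue
1   Vic        11  Gadget      139
3   Zoe         2    Bolt      152
7   Gus        11  Sensor      386
4   Cal         5  Gadget      415
2   Gus        28   Panel      440
0   Gus        24  Sensor      609
5  Dana        18  Sensor      752
6   Zoe        28  Gadget      827
drop duplicate rep (keep=last):
    rep  discount product  revenue
1   Vic        11  Gadget      139
4   Cal         5  Gadget      415
0   Gus        24  Sensor      609
5  Dana        18  Sensor      752
6   Zoe        28  Gadget      827
group by product, sum of revenue:
product
Gadget    1381
Sensor    1361
Name: revenue, dtype: int64
reset_index():
  product  revenue
0  Gadget     1381
1  Sensor     1361
Taking the mean of column 'revenue' gives 1371.0.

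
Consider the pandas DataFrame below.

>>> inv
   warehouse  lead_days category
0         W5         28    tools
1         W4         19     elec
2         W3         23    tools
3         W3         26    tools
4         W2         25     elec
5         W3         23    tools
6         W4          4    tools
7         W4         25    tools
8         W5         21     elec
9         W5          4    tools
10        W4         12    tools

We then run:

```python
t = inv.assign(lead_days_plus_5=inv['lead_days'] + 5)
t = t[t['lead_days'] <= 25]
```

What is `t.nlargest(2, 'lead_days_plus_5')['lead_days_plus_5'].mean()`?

add column lead_days_plus_5 = inv['lead_days'] + 5:
   warehouse  lead_days category  lead_days_plus_5
0         W5         28    tools                33
1         W4         19     elec                24
2         W3         23    tools                28
3         W3         26    tools                31
4         W2         25     elec                30
5         W3         23    tools                28
6         W4          4    tools                 9
7         W4         25    tools                30
8         W5         21     elec                26
9         W5          4    tools                 9
10        W4         12    tools                17
filter rows where lead_days <= 25:
   warehouse  lead_days category  lead_days_plus_5
1         W4         19     elec                24
2         W3         23    tools                28
4         W2         25     elec                30
5         W3         23    tools                28
6         W4          4    tools                 9
7         W4         25    tools                30
8         W5         21     elec                26
9         W5          4    tools                 9
10        W4         12    tools                17
take 2 rows with largest lead_days_plus_5:
  warehouse  lead_days category  lead_days_plus_5
4        W2         25     elec                30
7        W4         25    tools                30
Taking the mean of column 'lead_days_plus_5' gives 30.0.

30.0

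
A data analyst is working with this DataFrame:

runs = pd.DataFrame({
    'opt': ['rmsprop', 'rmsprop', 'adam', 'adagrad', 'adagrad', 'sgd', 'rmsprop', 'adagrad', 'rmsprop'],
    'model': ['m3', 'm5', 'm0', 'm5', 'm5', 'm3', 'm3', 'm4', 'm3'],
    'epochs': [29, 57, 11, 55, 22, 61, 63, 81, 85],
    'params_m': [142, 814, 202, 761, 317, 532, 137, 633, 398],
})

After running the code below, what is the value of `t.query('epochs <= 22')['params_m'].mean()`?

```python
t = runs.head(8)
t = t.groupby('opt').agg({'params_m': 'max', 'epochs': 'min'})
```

481.5

take first 8 rows:
       opt model  epochs  params_m
0  rmsprop    m3      29       142
1  rmsprop    m5      57       814
2     adam    m0      11       202
3  adagrad    m5      55       761
4  adagrad    m5      22       317
5      sgd    m3      61       532
6  rmsprop    m3      63       137
7  adagrad    m4      81       633
group by opt: max(params_m), min(epochs):
         params_m  epochs
opt                      
adagrad       761      22
adam          202      11
rmsprop       814      29
sgd           532      61
filter rows where epochs <= 22:
         params_m  epochs
opt                      
adagrad       761      22
adam          202      11
Taking the mean of column 'params_m' gives 481.5.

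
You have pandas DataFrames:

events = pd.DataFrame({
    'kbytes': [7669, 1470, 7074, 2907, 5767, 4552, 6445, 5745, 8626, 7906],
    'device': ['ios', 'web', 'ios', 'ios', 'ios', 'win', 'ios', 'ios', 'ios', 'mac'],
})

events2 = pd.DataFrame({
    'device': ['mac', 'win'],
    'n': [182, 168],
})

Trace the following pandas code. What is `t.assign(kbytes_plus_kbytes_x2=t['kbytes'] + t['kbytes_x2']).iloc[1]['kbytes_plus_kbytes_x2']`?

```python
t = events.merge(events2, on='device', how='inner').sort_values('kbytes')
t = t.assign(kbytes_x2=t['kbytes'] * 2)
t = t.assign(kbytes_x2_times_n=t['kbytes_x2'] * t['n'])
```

23718

merge on 'device' (how='inner') → 2 rows:
   kbytes device    n
0    4552    win  168
1    7906    mac  182
sort by kbytes:
   kbytes device    n
0    4552    win  168
1    7906    mac  182
add column kbytes_x2 = t['kbytes'] * 2:
   kbytes device    n  kbytes_x2
0    4552    win  168       9104
1    7906    mac  182      15812
add column kbytes_x2_times_n = t['kbytes_x2'] * t['n']:
   kbytes device    n  kbytes_x2  kbytes_x2_times_n
0    4552    win  168       9104            1529472
1    7906    mac  182      15812            2877784
add column kbytes_plus_kbytes_x2 = t['kbytes'] + t['kbytes_x2']:
   kbytes device    n  kbytes_x2  kbytes_x2_times_n  kbytes_plus_kbytes_x2
0    4552    win  168       9104            1529472                  13656
1    7906    mac  182      15812            2877784                  23718
Then the value at position 1, column 'kbytes_plus_kbytes_x2': 23718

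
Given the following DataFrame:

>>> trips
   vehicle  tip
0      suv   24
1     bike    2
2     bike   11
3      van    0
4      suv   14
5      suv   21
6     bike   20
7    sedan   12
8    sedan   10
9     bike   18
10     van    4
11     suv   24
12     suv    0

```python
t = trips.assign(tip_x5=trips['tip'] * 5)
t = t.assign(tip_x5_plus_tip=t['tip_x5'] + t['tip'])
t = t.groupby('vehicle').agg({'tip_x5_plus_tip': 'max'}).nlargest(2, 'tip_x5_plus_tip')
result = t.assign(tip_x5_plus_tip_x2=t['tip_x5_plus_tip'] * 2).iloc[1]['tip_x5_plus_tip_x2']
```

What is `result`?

add column tip_x5 = trips['tip'] * 5:
   vehicle  tip  tip_x5
0      suv   24     120
1     bike    2      10
2     bike   11      55
3      van    0       0
4      suv   14      70
5      suv   21     105
6     bike   20     100
7    sedan   12      60
8    sedan   10      50
9     bike   18      90
10     van    4      20
11     suv   24     120
12     suv    0       0
add column tip_x5_plus_tip = t['tip_x5'] + t['tip']:
   vehicle  tip  tip_x5  tip_x5_plus_tip
0      suv   24     120              144
1     bike    2      10               12
2     bike   11      55               66
3      van    0       0                0
4      suv   14      70               84
5      suv   21     105              126
6     bike   20     100              120
7    sedan   12      60               72
8    sedan   10      50               60
9     bike   18      90              108
10     van    4      20               24
11     suv   24     120              144
12     suv    0       0                0
group by vehicle, max of tip_x5_plus_tip:
         tip_x5_plus_tip
vehicle                 
bike                 120
sedan                 72
suv                  144
van                   24
take 2 rows with largest tip_x5_plus_tip:
         tip_x5_plus_tip
vehicle                 
suv                  144
bike                 120
add column tip_x5_plus_tip_x2 = t['tip_x5_plus_tip'] * 2:
         tip_x5_plus_tip  tip_x5_plus_tip_x2
vehicle                                     
suv                  144                 288
bike                 120                 240

240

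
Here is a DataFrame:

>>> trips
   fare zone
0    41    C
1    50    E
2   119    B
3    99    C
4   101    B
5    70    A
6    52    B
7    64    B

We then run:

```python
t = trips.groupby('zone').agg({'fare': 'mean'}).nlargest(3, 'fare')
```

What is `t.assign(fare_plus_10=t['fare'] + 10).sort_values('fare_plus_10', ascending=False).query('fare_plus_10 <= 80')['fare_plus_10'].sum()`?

group by zone, mean of fare:
      fare
zone      
A     70.0
B     84.0
C     70.0
E     50.0
take 3 rows with largest fare:
      fare
zone      
B     84.0
A     70.0
C     70.0
add column fare_plus_10 = t['fare'] + 10:
      fare  fare_plus_10
zone                    
B     84.0          94.0
A     70.0          80.0
C     70.0          80.0
sort by fare_plus_10 descending:
      fare  fare_plus_10
zone                    
B     84.0          94.0
A     70.0          80.0
C     70.0          80.0
filter rows where fare_plus_10 <= 80:
      fare  fare_plus_10
zone                    
A     70.0          80.0
C     70.0          80.0
Reading off the sum of column 'fare_plus_10', we get 160.0.

160.0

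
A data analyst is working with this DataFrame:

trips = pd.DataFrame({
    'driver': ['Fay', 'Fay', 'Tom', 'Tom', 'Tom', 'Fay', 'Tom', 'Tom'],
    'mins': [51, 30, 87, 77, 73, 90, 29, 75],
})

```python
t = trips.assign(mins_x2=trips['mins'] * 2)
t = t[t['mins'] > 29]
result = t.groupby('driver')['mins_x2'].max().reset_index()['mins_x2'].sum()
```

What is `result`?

add column mins_x2 = trips['mins'] * 2:
  driver  mins  mins_x2
0    Fay    51      102
1    Fay    30       60
2    Tom    87      174
3    Tom    77      154
4    Tom    73      146
5    Fay    90      180
6    Tom    29       58
7    Tom    75      150
filter rows where mins > 29:
  driver  mins  mins_x2
0    Fay    51      102
1    Fay    30       60
2    Tom    87      174
3    Tom    77      154
4    Tom    73      146
5    Fay    90      180
7    Tom    75      150
group by driver, max of mins_x2:
driver
Fay    180
Tom    174
Name: mins_x2, dtype: int64
reset_index():
  driver  mins_x2
0    Fay      180
1    Tom      174
The sum of column 'mins_x2' is 354.

354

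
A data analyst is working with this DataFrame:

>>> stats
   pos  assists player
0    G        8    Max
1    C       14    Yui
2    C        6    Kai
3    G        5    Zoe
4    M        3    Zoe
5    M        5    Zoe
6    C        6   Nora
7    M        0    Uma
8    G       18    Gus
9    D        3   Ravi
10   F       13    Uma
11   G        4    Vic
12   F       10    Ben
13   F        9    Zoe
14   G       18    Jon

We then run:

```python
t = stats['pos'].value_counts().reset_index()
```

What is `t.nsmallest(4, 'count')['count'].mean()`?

2.5

value_counts of pos:
pos
G    5
C    3
M    3
F    3
D    1
Name: count, dtype: int64
reset_index():
  pos  count
0   G      5
1   C      3
2   M      3
3   F      3
4   D      1
take 4 rows with smallest count:
  pos  count
4   D      1
1   C      3
2   M      3
3   F      3
Hence 2.5.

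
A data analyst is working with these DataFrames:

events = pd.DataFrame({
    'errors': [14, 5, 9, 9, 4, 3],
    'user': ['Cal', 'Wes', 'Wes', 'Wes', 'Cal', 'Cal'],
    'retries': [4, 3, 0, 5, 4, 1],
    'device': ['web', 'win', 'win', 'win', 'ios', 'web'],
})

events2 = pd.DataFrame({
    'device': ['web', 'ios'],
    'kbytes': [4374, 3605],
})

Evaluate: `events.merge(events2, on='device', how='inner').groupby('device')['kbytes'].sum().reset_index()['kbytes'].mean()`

6176.5

merge on 'device' (how='inner') → 3 rows:
   errors user  retries device  kbytes
0      14  Cal        4    web    4374
1       4  Cal        4    ios    3605
2       3  Cal        1    web    4374
group by device, sum of kbytes:
device
ios    3605
web    8748
Name: kbytes, dtype: int64
reset_index():
  device  kbytes
0    ios    3605
1    web    8748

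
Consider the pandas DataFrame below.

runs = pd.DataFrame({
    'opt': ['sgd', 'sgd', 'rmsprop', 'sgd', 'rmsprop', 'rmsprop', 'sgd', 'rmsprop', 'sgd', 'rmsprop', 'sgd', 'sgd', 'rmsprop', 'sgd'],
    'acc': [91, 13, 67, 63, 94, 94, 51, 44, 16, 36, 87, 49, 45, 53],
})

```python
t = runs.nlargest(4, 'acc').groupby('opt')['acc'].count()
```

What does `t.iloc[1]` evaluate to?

2

take 4 rows with largest acc:
        opt  acc
4   rmsprop   94
5   rmsprop   94
0       sgd   91
10      sgd   87
group by opt, count of acc:
opt
rmsprop    2
sgd        2
Name: acc, dtype: int64
Taking the value at position 1 gives 2.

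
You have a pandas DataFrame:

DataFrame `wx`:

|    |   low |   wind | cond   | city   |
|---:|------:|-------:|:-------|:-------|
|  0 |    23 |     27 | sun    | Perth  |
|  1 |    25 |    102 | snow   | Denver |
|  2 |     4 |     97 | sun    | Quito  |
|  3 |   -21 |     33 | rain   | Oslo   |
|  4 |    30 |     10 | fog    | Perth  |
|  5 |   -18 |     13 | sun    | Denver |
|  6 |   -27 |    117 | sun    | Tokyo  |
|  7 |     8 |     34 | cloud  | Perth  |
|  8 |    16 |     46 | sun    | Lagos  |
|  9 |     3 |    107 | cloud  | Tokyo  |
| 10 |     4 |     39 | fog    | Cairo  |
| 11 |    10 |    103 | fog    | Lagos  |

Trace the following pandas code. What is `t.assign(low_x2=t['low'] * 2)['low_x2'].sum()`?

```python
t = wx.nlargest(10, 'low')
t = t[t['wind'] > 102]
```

26

take 10 rows with largest low:
    low  wind   cond    city
4    30    10    fog   Perth
1    25   102   snow  Denver
0    23    27    sun   Perth
8    16    46    sun   Lagos
11   10   103    fog   Lagos
7     8    34  cloud   Perth
2     4    97    sun   Quito
10    4    39    fog   Cairo
9     3   107  cloud   Tokyo
5   -18    13    sun  Denver
filter rows where wind > 102:
    low  wind   cond   city
11   10   103    fog  Lagos
9     3   107  cloud  Tokyo
add column low_x2 = t['low'] * 2:
    low  wind   cond   city  low_x2
11   10   103    fog  Lagos      20
9     3   107  cloud  Tokyo       6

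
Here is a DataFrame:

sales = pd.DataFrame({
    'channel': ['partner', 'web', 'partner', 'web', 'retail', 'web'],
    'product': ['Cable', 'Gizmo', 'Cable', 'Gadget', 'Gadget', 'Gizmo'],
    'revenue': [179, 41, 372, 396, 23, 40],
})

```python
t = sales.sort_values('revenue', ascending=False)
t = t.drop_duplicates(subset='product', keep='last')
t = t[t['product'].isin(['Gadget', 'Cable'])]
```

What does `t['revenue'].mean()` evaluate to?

101.0

sort by revenue descending:
   channel product  revenue
3      web  Gadget      396
2  partner   Cable      372
0  partner   Cable      179
1      web   Gizmo       41
5      web   Gizmo       40
4   retail  Gadget       23
drop duplicate product (keep=last):
   channel product  revenue
0  partner   Cable      179
5      web   Gizmo       40
4   retail  Gadget       23
filter rows where product in ['Gadget', 'Cable']:
   channel product  revenue
0  partner   Cable      179
4   retail  Gadget       23
mean of column 'revenue' → 101.0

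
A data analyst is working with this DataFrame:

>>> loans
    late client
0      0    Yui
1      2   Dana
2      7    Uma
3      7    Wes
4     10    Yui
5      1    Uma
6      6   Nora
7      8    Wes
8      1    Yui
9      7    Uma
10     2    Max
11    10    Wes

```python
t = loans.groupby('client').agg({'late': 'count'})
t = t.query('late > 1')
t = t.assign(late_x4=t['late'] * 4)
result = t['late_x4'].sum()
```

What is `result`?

group by client, count of late:
        late
client      
Dana       1
Max        1
Nora       1
Uma        3
Wes        3
Yui        3
filter rows where late > 1:
        late
client      
Uma        3
Wes        3
Yui        3
add column late_x4 = t['late'] * 4:
        late  late_x4
client               
Uma        3       12
Wes        3       12
Yui        3       12
Finally, sum of column 'late_x4' = 36.

36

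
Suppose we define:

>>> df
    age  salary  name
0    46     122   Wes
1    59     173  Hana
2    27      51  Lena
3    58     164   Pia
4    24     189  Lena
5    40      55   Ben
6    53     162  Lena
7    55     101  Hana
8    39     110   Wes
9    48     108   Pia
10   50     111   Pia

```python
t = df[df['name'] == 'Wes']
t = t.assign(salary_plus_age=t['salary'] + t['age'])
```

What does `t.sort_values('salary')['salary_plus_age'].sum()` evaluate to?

filter rows where name == 'Wes':
   age  salary name
0   46     122  Wes
8   39     110  Wes
add column salary_plus_age = t['salary'] + t['age']:
   age  salary name  salary_plus_age
0   46     122  Wes              168
8   39     110  Wes              149
sort by salary:
   age  salary name  salary_plus_age
8   39     110  Wes              149
0   46     122  Wes              168

317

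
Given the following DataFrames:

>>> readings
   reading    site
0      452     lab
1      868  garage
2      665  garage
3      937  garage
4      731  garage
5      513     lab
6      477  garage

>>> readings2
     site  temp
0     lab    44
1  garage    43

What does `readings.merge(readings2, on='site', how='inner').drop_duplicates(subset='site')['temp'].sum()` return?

87

merge on 'site' (how='inner') → 7 rows:
   reading    site  temp
0      452     lab    44
1      868  garage    43
2      665  garage    43
3      937  garage    43
4      731  garage    43
5      513     lab    44
6      477  garage    43
drop duplicate site (keep=first):
   reading    site  temp
0      452     lab    44
1      868  garage    43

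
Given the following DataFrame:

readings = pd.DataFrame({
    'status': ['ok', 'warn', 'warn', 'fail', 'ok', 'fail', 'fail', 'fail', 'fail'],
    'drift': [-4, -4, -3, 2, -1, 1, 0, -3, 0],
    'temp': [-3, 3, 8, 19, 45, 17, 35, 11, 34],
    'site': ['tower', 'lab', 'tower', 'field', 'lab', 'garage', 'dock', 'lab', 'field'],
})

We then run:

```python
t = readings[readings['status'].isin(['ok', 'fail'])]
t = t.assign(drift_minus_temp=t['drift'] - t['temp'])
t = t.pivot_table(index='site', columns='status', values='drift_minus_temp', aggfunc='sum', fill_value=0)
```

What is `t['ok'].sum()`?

filter rows where status in ['ok', 'fail']:
  status  drift  temp    site
0     ok     -4    -3   tower
3   fail      2    19   field
4     ok     -1    45     lab
5   fail      1    17  garage
6   fail      0    35    dock
7   fail     -3    11     lab
8   fail      0    34   field
add column drift_minus_temp = t['drift'] - t['temp']:
  status  drift  temp    site  drift_minus_temp
0     ok     -4    -3   tower                -1
3   fail      2    19   field               -17
4     ok     -1    45     lab               -46
5   fail      1    17  garage               -16
6   fail      0    35    dock               -35
7   fail     -3    11     lab               -14
8   fail      0    34   field               -34
pivot: rows=site, cols=status, sum(drift_minus_temp):
status  fail  ok
site            
dock     -35   0
field    -51   0
garage   -16   0
lab      -14 -46
tower      0  -1

-47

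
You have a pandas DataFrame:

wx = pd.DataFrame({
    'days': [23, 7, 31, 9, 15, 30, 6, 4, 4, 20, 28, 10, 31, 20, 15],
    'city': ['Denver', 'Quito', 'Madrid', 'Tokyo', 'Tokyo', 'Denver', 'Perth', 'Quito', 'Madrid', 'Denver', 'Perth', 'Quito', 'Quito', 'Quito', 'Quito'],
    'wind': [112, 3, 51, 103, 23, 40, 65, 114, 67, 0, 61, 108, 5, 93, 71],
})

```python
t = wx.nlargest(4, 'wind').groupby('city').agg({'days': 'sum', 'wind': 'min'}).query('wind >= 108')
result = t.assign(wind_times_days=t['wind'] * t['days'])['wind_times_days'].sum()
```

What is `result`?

take 4 rows with largest wind:
    days    city  wind
7      4   Quito   114
0     23  Denver   112
11    10   Quito   108
3      9   Tokyo   103
group by city: sum(days), min(wind):
        days  wind
city              
Denver    23   112
Quito     14   108
Tokyo      9   103
filter rows where wind >= 108:
        days  wind
city              
Denver    23   112
Quito     14   108
add column wind_times_days = t['wind'] * t['days']:
        days  wind  wind_times_days
city                               
Denver    23   112             2576
Quito     14   108             1512

4088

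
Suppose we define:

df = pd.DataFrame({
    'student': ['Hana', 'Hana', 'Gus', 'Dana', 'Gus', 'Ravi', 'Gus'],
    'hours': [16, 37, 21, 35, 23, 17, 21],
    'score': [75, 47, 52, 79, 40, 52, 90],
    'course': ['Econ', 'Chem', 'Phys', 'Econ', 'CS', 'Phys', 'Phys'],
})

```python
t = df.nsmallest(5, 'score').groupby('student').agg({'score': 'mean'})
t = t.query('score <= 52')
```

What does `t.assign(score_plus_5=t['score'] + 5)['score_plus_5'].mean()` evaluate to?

take 5 rows with smallest score:
  student  hours  score course
4     Gus     23     40     CS
1    Hana     37     47   Chem
2     Gus     21     52   Phys
5    Ravi     17     52   Phys
0    Hana     16     75   Econ
group by student, mean of score:
         score
student       
Gus       46.0
Hana      61.0
Ravi      52.0
filter rows where score <= 52:
         score
student       
Gus       46.0
Ravi      52.0
add column score_plus_5 = t['score'] + 5:
         score  score_plus_5
student                     
Gus       46.0          51.0
Ravi      52.0          57.0
Taking the mean of column 'score_plus_5' gives 54.0.

54.0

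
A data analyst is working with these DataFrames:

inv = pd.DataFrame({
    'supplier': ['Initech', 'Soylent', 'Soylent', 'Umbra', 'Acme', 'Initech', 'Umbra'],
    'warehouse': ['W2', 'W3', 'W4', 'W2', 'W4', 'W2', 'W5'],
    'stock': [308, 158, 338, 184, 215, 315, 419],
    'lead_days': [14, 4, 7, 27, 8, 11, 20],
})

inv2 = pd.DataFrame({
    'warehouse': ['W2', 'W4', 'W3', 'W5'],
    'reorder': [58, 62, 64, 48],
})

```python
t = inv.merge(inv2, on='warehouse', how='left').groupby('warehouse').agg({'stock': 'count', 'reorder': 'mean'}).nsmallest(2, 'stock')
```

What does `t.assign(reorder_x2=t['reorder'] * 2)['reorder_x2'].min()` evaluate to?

merge on 'warehouse' (how='left') → 7 rows:
  supplier warehouse  stock  lead_days  reorder
0  Initech        W2    308         14       58
1  Soylent        W3    158          4       64
2  Soylent        W4    338          7       62
3    Umbra        W2    184         27       58
4     Acme        W4    215          8       62
5  Initech        W2    315         11       58
6    Umbra        W5    419         20       48
group by warehouse: count(stock), mean(reorder):
           stock  reorder
warehouse                
W2             3     58.0
W3             1     64.0
W4             2     62.0
W5             1     48.0
take 2 rows with smallest stock:
           stock  reorder
warehouse                
W3             1     64.0
W5             1     48.0
add column reorder_x2 = t['reorder'] * 2:
           stock  reorder  reorder_x2
warehouse                            
W3             1     64.0       128.0
W5             1     48.0        96.0
Then the min of column 'reorder_x2': 96.0

96.0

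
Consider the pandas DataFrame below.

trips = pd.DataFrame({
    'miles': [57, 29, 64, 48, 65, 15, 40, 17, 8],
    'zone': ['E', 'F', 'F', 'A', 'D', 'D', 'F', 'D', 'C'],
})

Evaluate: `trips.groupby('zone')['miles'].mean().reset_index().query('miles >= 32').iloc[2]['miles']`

57.0

group by zone, mean of miles:
zone
A    48.000000
C     8.000000
D    32.333333
E    57.000000
F    44.333333
Name: miles, dtype: float64
reset_index():
  zone      miles
0    A  48.000000
1    C   8.000000
2    D  32.333333
3    E  57.000000
4    F  44.333333
filter rows where miles >= 32:
  zone      miles
0    A  48.000000
2    D  32.333333
3    E  57.000000
4    F  44.333333
Hence 57.0.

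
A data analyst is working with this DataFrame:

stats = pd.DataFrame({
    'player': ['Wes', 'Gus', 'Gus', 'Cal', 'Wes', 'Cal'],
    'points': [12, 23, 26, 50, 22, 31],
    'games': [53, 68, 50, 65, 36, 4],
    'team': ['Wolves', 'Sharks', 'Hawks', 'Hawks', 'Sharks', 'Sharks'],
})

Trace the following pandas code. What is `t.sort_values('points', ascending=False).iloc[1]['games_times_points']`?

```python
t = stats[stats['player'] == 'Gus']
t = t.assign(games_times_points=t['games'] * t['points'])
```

1564

filter rows where player == 'Gus':
  player  points  games    team
1    Gus      23     68  Sharks
2    Gus      26     50   Hawks
add column games_times_points = t['games'] * t['points']:
  player  points  games    team  games_times_points
1    Gus      23     68  Sharks                1564
2    Gus      26     50   Hawks                1300
sort by points descending:
  player  points  games    team  games_times_points
2    Gus      26     50   Hawks                1300
1    Gus      23     68  Sharks                1564
Hence 1564.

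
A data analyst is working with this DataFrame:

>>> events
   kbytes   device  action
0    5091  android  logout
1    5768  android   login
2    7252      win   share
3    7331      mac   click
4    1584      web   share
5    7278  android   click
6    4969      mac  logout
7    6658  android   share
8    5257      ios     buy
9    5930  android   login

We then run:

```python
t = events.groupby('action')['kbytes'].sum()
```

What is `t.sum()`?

group by action, sum of kbytes:
action
buy        5257
click     14609
login     11698
logout    10060
share     15494
Name: kbytes, dtype: int64

57118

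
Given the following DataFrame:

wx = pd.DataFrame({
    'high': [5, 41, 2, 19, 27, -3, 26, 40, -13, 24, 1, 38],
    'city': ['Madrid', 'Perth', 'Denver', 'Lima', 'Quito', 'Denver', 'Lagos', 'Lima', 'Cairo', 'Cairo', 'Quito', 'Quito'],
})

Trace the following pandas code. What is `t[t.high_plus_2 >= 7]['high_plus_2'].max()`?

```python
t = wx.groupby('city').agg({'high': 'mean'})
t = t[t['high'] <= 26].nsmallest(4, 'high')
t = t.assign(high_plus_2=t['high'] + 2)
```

group by city, mean of high:
        high
city        
Cairo    5.5
Denver  -0.5
Lagos   26.0
Lima    29.5
Madrid   5.0
Perth   41.0
Quito   22.0
filter rows where high <= 26:
        high
city        
Cairo    5.5
Denver  -0.5
Lagos   26.0
Madrid   5.0
Quito   22.0
take 4 rows with smallest high:
        high
city        
Denver  -0.5
Madrid   5.0
Cairo    5.5
Quito   22.0
add column high_plus_2 = t['high'] + 2:
        high  high_plus_2
city                     
Denver  -0.5          1.5
Madrid   5.0          7.0
Cairo    5.5          7.5
Quito   22.0         24.0
filter rows where high_plus_2 >= 7:
        high  high_plus_2
city                     
Madrid   5.0          7.0
Cairo    5.5          7.5
Quito   22.0         24.0

24.0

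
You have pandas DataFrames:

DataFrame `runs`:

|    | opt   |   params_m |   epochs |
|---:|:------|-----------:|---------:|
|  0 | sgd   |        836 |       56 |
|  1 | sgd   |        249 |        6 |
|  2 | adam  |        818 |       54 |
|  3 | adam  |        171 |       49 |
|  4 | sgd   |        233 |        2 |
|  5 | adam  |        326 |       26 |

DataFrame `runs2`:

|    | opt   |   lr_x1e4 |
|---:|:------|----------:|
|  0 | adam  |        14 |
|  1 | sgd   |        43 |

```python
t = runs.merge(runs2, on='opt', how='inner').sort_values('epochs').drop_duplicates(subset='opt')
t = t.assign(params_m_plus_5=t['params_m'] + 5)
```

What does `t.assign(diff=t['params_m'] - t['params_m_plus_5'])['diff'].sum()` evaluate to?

-10

merge on 'opt' (how='inner') → 6 rows:
    opt  params_m  epochs  lr_x1e4
0   sgd       836      56       43
1   sgd       249       6       43
2  adam       818      54       14
3  adam       171      49       14
4   sgd       233       2       43
5  adam       326      26       14
sort by epochs:
    opt  params_m  epochs  lr_x1e4
4   sgd       233       2       43
1   sgd       249       6       43
5  adam       326      26       14
3  adam       171      49       14
2  adam       818      54       14
0   sgd       836      56       43
drop duplicate opt (keep=first):
    opt  params_m  epochs  lr_x1e4
4   sgd       233       2       43
5  adam       326      26       14
add column params_m_plus_5 = t['params_m'] + 5:
    opt  params_m  epochs  lr_x1e4  params_m_plus_5
4   sgd       233       2       43              238
5  adam       326      26       14              331
add column diff = t['params_m'] - t['params_m_plus_5']:
    opt  params_m  epochs  lr_x1e4  params_m_plus_5  diff
4   sgd       233       2       43              238    -5
5  adam       326      26       14              331    -5
Taking the sum of column 'diff' gives -10.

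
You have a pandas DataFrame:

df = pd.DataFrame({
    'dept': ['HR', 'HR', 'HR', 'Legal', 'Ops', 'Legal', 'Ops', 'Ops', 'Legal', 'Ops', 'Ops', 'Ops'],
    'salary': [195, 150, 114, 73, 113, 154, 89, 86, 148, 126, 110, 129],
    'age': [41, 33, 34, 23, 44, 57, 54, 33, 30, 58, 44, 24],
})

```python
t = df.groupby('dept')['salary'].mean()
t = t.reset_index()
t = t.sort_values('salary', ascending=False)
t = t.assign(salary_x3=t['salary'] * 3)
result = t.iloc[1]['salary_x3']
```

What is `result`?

375.0

group by dept, mean of salary:
dept
HR       153.000000
Legal    125.000000
Ops      108.833333
Name: salary, dtype: float64
reset_index():
    dept      salary
0     HR  153.000000
1  Legal  125.000000
2    Ops  108.833333
sort by salary descending:
    dept      salary
0     HR  153.000000
1  Legal  125.000000
2    Ops  108.833333
add column salary_x3 = t['salary'] * 3:
    dept      salary  salary_x3
0     HR  153.000000      459.0
1  Legal  125.000000      375.0
2    Ops  108.833333      326.5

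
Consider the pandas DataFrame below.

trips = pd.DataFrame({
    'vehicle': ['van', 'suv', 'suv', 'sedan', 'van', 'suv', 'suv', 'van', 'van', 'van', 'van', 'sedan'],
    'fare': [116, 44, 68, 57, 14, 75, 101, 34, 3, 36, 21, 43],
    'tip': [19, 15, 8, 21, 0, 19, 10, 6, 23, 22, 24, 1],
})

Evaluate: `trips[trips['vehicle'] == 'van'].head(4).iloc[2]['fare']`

34

filter rows where vehicle == 'van':
   vehicle  fare  tip
0      van   116   19
4      van    14    0
7      van    34    6
8      van     3   23
9      van    36   22
10     van    21   24
take first 4 rows:
  vehicle  fare  tip
0     van   116   19
4     van    14    0
7     van    34    6
8     van     3   23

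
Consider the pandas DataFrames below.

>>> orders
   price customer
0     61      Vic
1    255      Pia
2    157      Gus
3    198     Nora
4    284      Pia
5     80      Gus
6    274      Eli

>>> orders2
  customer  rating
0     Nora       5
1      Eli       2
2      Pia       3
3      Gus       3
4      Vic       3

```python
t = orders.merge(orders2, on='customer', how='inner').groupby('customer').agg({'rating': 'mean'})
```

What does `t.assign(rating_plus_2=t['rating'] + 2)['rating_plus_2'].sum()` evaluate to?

merge on 'customer' (how='inner') → 7 rows:
   price customer  rating
0     61      Vic       3
1    255      Pia       3
2    157      Gus       3
3    198     Nora       5
4    284      Pia       3
5     80      Gus       3
6    274      Eli       2
group by customer, mean of rating:
          rating
customer        
Eli          2.0
Gus          3.0
Nora         5.0
Pia          3.0
Vic          3.0
add column rating_plus_2 = t['rating'] + 2:
          rating  rating_plus_2
customer                       
Eli          2.0            4.0
Gus          3.0            5.0
Nora         5.0            7.0
Pia          3.0            5.0
Vic          3.0            5.0
Then the sum of column 'rating_plus_2': 26.0

26.0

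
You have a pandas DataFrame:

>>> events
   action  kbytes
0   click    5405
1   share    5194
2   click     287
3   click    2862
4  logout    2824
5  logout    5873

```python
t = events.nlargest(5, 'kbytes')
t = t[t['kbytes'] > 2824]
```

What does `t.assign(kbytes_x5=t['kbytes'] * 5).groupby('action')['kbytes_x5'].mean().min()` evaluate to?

20667.5

take 5 rows with largest kbytes:
   action  kbytes
5  logout    5873
0   click    5405
1   share    5194
3   click    2862
4  logout    2824
filter rows where kbytes > 2824:
   action  kbytes
5  logout    5873
0   click    5405
1   share    5194
3   click    2862
add column kbytes_x5 = t['kbytes'] * 5:
   action  kbytes  kbytes_x5
5  logout    5873      29365
0   click    5405      27025
1   share    5194      25970
3   click    2862      14310
group by action, mean of kbytes_x5:
action
click     20667.5
logout    29365.0
share     25970.0
Name: kbytes_x5, dtype: float64
Hence 20667.5.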